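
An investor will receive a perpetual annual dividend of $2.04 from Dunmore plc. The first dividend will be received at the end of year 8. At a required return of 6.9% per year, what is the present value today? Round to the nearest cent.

Value at end of year 7: C / r = $2.04 / 0.069 = $29.5652
Discount to today: PV = $29.5652 / (1 + 0.069)^7 = $29.5652 / 1.595306 = $18.53

$18.53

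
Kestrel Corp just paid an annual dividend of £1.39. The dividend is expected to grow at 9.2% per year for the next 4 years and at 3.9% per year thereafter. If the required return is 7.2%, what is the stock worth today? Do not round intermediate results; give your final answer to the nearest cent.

£52.95

D_1 = 1.51788
D_2 = 1.65752
D_3 = 1.81002
D_4 = 1.97654
Terminal value at year 4: TV = D_4×(1+g_2)/(r−g_2) = 2.05362/0.033 = 62.23103
P_0 = D_1/(1+r)^1 + D_2/(1+r)^2 + D_3/(1+r)^3 + D_4/(1+r)^4 + TV/(1+r)^4
    = 1.41593 + 1.44235 + 1.46926 + 1.49667 + 47.12245 = 52.94666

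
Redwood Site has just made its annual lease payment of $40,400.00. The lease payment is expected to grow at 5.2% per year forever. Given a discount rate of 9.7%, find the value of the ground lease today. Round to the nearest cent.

$944462.22

D₁ = D₀ × (1 + g) = $40,400.00 × 1.052 = $42,500.8000
Growing perpetuity: P = D₁ / (r − g) = $42,500.8000 / (0.097 − 0.052) = $944,462.22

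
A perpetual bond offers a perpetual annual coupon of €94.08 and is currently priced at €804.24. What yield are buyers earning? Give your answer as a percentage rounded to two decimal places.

11.70%

P = C/r ⇒ r = C/P = €94.08/€804.24 = 0.116980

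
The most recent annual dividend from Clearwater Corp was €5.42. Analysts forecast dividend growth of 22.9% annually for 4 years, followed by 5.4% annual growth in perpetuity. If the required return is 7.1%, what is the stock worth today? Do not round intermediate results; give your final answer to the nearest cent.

€613.64

D_1 = 6.66118
D_2 = 8.18659
D_3 = 10.06132
D_4 = 12.36536
Terminal value at year 4: TV = D_4×(1+g_2)/(r−g_2) = 13.03309/0.017 = 766.65241
P_0 = D_1/(1+r)^1 + D_2/(1+r)^2 + D_3/(1+r)^3 + D_4/(1+r)^4 + TV/(1+r)^4
    = 6.21959 + 7.13714 + 8.19005 + 9.39829 + 582.69410 = 613.63917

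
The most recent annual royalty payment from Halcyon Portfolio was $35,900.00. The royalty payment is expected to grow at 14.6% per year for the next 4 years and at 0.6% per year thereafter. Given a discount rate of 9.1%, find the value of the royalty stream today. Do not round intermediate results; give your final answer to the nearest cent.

D_1 = 41141.40000
D_2 = 47148.04440
D_3 = 54031.65888
D_4 = 61920.28108
Terminal value at year 4: TV = D_4×(1+g_2)/(r−g_2) = 62291.80277/0.085 = 732844.73842
P_0 = D_1/(1+r)^1 + D_2/(1+r)^2 + D_3/(1+r)^3 + D_4/(1+r)^4 + TV/(1+r)^4
    = 37709.80752 + 39610.85189 + 41607.73260 + 43705.28099 + 517264.85501 = 679898.52801

$679898.53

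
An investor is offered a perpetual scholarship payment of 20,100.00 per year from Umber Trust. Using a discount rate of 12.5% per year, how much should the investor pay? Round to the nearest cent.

160800.00

Level perpetuity: PV = C / r = 20,100.00 / 0.125 = 160,800.00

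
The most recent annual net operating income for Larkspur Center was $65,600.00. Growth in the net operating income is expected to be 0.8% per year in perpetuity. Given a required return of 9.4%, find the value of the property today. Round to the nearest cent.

$768893.02

D₁ = D₀ × (1 + g) = $65,600.00 × 1.008 = $66,124.8000
Growing perpetuity: P = D₁ / (r − g) = $66,124.8000 / (0.094 − 0.008) = $768,893.02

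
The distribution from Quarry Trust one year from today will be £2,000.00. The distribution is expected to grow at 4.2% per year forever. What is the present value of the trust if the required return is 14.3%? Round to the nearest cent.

Growing perpetuity: P = D₁ / (r − g) = £2,000.0000 / (0.143 − 0.042) = £19,801.98

£19801.98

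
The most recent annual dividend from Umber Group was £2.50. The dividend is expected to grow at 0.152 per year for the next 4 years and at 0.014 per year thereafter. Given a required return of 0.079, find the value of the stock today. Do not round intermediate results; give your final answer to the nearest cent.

D_1 = 2.88000
D_2 = 3.31776
D_3 = 3.82206
D_4 = 4.40301
Terminal value at year 4: TV = D_4×(1+g_2)/(r−g_2) = 4.46465/0.065 = 68.68700
P_0 = D_1/(1+r)^1 + D_2/(1+r)^2 + D_3/(1+r)^3 + D_4/(1+r)^4 + TV/(1+r)^4
    = 2.66914 + 2.84972 + 3.04252 + 3.24836 + 50.67442 = 62.48415

£62.48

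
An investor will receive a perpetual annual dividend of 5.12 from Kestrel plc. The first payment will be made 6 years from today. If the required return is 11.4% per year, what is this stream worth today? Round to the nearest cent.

Value at end of year 5: C / r = 5.12 / 0.114 = 44.9123
Discount to today: PV = 44.9123 / (1 + 0.114)^5 = 44.9123 / 1.715639 = 26.18

26.18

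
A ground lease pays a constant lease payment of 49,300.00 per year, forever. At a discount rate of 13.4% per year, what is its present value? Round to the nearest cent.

Level perpetuity: PV = C / r = 49,300.00 / 0.134 = 367,910.45

367910.45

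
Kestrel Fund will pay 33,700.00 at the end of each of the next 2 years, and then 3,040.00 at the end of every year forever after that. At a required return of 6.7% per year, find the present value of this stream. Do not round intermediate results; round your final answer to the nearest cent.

101038.34

PV of 2-year annuity: 33,700.00 × [1 − (1+0.067)^−2] / 0.067 = 61184.51737
Perpetuity value at year 2: 3,040.00 / 0.067 = 45373.13433
PV of perpetuity: 45373.13433 / (1+0.067)^2 = 39853.81881
Total PV = 61184.51737 + 39853.81881 = 101038.33619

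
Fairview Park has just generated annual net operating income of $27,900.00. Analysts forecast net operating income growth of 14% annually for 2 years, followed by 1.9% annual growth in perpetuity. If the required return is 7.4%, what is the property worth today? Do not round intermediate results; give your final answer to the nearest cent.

D_1 = 31806.00000
D_2 = 36258.84000
Terminal value at year 2: TV = D_2×(1+g_2)/(r−g_2) = 36947.75796/0.055 = 671777.41745
P_0 = D_1/(1+r)^1 + D_2/(1+r)^2 + TV/(1+r)^2
    = 29614.52514 + 31434.41216 + 582393.92710 = 643442.86440

$643442.86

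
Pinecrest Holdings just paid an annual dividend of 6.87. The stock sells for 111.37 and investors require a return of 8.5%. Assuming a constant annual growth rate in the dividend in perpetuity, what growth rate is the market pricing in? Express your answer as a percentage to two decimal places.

2.20%

P = D₀(1+g)/(r−g) ⇒ P(r−g) = D₀(1+g) ⇒ g(P+D₀) = P·r − D₀
g = (P·r − D₀)/(P + D₀) = (111.37×0.085 − 6.87) / (111.37 + 6.87) = 0.021959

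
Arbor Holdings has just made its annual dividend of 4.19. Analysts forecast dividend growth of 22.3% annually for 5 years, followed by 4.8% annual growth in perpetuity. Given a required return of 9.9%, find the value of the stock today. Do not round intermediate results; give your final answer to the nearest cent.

176.15

D_1 = 5.12437
D_2 = 6.26710
D_3 = 7.66467
D_4 = 9.37389
D_5 = 11.46427
Terminal value at year 5: TV = D_5×(1+g_2)/(r−g_2) = 12.01455/0.051 = 235.57946
P_0 = D_1/(1+r)^1 + D_2/(1+r)^2 + D_3/(1+r)^3 + D_4/(1+r)^4 + D_5/(1+r)^5 + TV/(1+r)^5
    = 4.66276 + 5.18886 + 5.77431 + 6.42583 + 7.15085 + 146.94302 = 176.14562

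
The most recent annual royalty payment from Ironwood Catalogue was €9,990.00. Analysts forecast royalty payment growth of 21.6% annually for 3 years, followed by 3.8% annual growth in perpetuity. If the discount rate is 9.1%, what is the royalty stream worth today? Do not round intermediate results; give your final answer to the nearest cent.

€308279.91

D_1 = 12147.84000
D_2 = 14771.77344
D_3 = 17962.47650
Terminal value at year 3: TV = D_3×(1+g_2)/(r−g_2) = 18645.05061/0.053 = 351793.40774
P_0 = D_1/(1+r)^1 + D_2/(1+r)^2 + D_3/(1+r)^3 + TV/(1+r)^3
    = 11134.59212 + 12410.32449 + 13832.22234 + 270902.76965 = 308279.90859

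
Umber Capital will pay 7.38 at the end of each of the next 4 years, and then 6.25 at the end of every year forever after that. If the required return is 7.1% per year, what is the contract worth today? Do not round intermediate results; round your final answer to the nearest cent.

PV of 4-year annuity: 7.38 × [1 − (1+0.071)^−4] / 0.071 = 24.94129
Perpetuity value at year 4: 6.25 / 0.071 = 88.02817
PV of perpetuity: 88.02817 / (1+0.071)^4 = 66.90580
Total PV = 24.94129 + 66.90580 = 91.84709

91.85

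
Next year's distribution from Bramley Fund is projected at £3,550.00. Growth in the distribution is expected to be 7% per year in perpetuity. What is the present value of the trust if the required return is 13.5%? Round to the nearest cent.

Growing perpetuity: P = D₁ / (r − g) = £3,550.0000 / (0.135 − 0.07) = £54,615.38

£54615.38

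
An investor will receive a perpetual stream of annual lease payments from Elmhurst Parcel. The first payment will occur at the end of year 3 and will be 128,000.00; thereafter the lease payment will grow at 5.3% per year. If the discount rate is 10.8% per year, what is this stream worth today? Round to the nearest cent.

Value at end of year 2: C₁ / (r − g) = 128,000.00 / (0.108 − 0.053) = 2,327,272.7273
Discount to today: PV = 2,327,272.7273 / (1 + 0.108)^2 = 2,327,272.7273 / 1.227664 = 1,895,691.92

1895691.92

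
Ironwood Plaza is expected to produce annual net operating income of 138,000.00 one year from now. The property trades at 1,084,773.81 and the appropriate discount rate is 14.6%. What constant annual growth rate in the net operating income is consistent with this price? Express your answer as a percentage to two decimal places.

1.88%

P = D₁/(r−g) ⇒ g = r − D₁/P = 0.146 − 138,000.00/1,084,773.81 = 0.018785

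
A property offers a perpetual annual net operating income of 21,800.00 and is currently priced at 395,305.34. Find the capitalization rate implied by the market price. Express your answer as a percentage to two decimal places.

5.51%

P = C/r ⇒ r = C/P = 21,800.00/395,305.34 = 0.055147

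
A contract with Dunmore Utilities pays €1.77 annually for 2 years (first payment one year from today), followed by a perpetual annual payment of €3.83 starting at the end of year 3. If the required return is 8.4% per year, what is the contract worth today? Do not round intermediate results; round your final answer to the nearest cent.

€41.94

PV of 2-year annuity: €1.77 × [1 − (1+0.084)^−2] / 0.084 = 3.13915
Perpetuity value at year 2: €3.83 / 0.084 = 45.59524
PV of perpetuity: 45.59524 / (1+0.084)^2 = 38.80261
Total PV = 3.13915 + 38.80261 = 41.94176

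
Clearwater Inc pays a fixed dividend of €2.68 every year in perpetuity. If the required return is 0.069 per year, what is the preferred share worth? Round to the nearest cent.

Level perpetuity: PV = C / r = €2.68 / 0.069 = €38.84

€38.84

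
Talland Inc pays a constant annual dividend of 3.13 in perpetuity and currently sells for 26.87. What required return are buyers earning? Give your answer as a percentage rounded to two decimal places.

11.65%

P = C/r ⇒ r = C/P = 3.13/26.87 = 0.116487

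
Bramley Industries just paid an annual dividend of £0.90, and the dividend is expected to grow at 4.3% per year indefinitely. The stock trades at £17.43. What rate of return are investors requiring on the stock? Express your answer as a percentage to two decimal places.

9.69%

D₁ = £0.90 × 1.043 = £0.9387
P = D₁/(r − g) ⇒ r = D₁/P + g = £0.9387/£17.43 + 0.043 = 0.053855 + 0.043 = 0.096855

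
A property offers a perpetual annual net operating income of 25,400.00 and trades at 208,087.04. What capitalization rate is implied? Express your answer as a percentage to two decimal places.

12.21%

P = C/r ⇒ r = C/P = 25,400.00/208,087.04 = 0.122064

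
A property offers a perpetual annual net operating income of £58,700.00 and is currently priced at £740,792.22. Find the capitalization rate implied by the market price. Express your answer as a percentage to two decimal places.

P = C/r ⇒ r = C/P = £58,700.00/£740,792.22 = 0.079239

7.92%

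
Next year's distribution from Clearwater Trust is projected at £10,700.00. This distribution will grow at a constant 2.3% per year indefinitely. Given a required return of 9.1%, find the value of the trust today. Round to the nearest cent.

Growing perpetuity: P = D₁ / (r − g) = £10,700.0000 / (0.091 − 0.023) = £157,352.94

£157352.94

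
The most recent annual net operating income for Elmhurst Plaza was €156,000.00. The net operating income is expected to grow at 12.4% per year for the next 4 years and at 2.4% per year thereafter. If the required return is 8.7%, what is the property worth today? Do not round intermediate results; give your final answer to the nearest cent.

D_1 = 175344.00000
D_2 = 197086.65600
D_3 = 221525.40134
D_4 = 248994.55111
Terminal value at year 4: TV = D_4×(1+g_2)/(r−g_2) = 254970.42034/0.063 = 4047149.52916
P_0 = D_1/(1+r)^1 + D_2/(1+r)^2 + D_3/(1+r)^3 + D_4/(1+r)^4 + TV/(1+r)^4
    = 161310.02760 + 166800.80131 + 172478.47348 + 178349.40588 + 2898885.58124 = 3577824.28950

€3577824.29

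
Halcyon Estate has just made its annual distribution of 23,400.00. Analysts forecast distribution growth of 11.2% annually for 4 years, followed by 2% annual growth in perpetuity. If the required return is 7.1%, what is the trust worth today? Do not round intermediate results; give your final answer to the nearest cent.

646792.57

D_1 = 26020.80000
D_2 = 28935.12960
D_3 = 32175.86412
D_4 = 35779.56090
Terminal value at year 4: TV = D_4×(1+g_2)/(r−g_2) = 36495.15211/0.051 = 715591.21792
P_0 = D_1/(1+r)^1 + D_2/(1+r)^2 + D_3/(1+r)^3 + D_4/(1+r)^4 + TV/(1+r)^4
    = 24295.79832 + 25225.88957 + 26191.58656 + 27194.25234 + 543885.04673 = 646792.57352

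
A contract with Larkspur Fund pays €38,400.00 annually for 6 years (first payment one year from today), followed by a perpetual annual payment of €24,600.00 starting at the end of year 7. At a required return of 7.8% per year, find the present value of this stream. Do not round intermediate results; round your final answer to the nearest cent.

€379569.28

PV of 6-year annuity: €38,400.00 × [1 − (1+0.078)^−6] / 0.078 = 178600.80283
Perpetuity value at year 6: €24,600.00 / 0.078 = 315384.61538
PV of perpetuity: 315384.61538 / (1+0.078)^6 = 200968.47607
Total PV = 178600.80283 + 200968.47607 = 379569.27890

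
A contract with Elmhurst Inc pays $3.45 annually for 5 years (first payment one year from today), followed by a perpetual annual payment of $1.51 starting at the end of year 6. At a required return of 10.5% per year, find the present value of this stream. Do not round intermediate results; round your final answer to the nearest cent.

PV of 5-year annuity: $3.45 × [1 − (1+0.105)^−5] / 0.105 = 12.91286
Perpetuity value at year 5: $1.51 / 0.105 = 14.38095
PV of perpetuity: 14.38095 / (1+0.105)^5 = 8.72924
Total PV = 12.91286 + 8.72924 = 21.64210

$21.64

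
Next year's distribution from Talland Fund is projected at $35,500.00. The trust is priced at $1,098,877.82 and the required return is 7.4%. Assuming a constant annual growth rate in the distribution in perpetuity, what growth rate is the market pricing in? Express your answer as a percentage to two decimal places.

4.17%

P = D₁/(r−g) ⇒ g = r − D₁/P = 0.074 − $35,500.00/$1,098,877.82 = 0.041694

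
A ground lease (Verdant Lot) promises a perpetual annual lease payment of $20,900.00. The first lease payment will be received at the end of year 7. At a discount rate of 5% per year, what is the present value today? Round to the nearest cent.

Value at end of year 6: C / r = $20,900.00 / 0.05 = $418,000.0000
Discount to today: PV = $418,000.0000 / (1 + 0.05)^6 = $418,000.0000 / 1.340096 = $311,918.04

$311918.04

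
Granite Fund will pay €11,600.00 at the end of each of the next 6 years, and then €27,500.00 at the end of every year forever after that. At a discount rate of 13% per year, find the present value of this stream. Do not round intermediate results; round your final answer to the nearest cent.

€147977.42

PV of 6-year annuity: €11,600.00 × [1 − (1+0.13)^−6] / 0.13 = 46371.57755
Perpetuity value at year 6: €27,500.00 / 0.13 = 211538.46154
PV of perpetuity: 211538.46154 / (1+0.13)^6 = 101605.84234
Total PV = 46371.57755 + 101605.84234 = 147977.41989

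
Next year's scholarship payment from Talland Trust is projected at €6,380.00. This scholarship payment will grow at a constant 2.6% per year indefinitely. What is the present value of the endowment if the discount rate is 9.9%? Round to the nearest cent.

€87397.26

Growing perpetuity: P = D₁ / (r − g) = €6,380.0000 / (0.099 − 0.026) = €87,397.26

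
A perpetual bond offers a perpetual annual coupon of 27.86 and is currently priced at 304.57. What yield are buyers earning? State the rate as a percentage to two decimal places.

9.15%

P = C/r ⇒ r = C/P = 27.86/304.57 = 0.091473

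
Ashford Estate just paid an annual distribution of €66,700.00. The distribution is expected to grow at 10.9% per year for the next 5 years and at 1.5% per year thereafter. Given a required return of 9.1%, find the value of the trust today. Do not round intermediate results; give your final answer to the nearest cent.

€1317120.25

D_1 = 73970.30000
D_2 = 82033.06270
D_3 = 90974.66653
D_4 = 100890.90519
D_5 = 111888.01385
Terminal value at year 5: TV = D_5×(1+g_2)/(r−g_2) = 113566.33406/0.076 = 1494293.86921
P_0 = D_1/(1+r)^1 + D_2/(1+r)^2 + D_3/(1+r)^3 + D_4/(1+r)^4 + D_5/(1+r)^5 + TV/(1+r)^5
    = 67800.45830 + 68919.07264 + 70056.14258 + 71211.97262 + 72386.87226 + 966745.72814 = 1317120.24653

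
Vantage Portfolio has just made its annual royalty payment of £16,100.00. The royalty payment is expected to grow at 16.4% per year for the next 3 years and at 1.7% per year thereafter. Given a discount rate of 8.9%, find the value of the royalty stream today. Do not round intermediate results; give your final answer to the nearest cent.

£332972.41

D_1 = 18740.40000
D_2 = 21813.82560
D_3 = 25391.29300
Terminal value at year 3: TV = D_3×(1+g_2)/(r−g_2) = 25822.94498/0.072 = 358652.01360
P_0 = D_1/(1+r)^1 + D_2/(1+r)^2 + D_3/(1+r)^3 + TV/(1+r)^3
    = 17208.81543 + 18393.99555 + 19660.79965 + 277708.79512 = 332972.40575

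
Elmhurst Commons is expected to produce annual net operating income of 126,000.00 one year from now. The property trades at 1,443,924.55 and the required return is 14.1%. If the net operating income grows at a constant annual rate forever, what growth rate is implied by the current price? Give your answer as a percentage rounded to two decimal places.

P = D₁/(r−g) ⇒ g = r − D₁/P = 0.141 − 126,000.00/1,443,924.55 = 0.053738

5.37%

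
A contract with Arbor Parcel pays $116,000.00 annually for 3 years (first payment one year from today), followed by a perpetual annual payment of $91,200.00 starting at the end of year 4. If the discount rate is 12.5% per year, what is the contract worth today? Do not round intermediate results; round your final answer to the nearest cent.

PV of 3-year annuity: $116,000.00 × [1 − (1+0.125)^−3] / 0.125 = 276235.93964
Perpetuity value at year 3: $91,200.00 / 0.125 = 729600.00000
PV of perpetuity: 729600.00000 / (1+0.125)^3 = 512421.39918
Total PV = 276235.93964 + 512421.39918 = 788657.33882

$788657.34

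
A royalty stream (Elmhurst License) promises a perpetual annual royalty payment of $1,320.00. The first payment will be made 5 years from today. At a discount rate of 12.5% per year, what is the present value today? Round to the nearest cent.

$6592.56

Value at end of year 4: C / r = $1,320.00 / 0.125 = $10,560.0000
Discount to today: PV = $10,560.0000 / (1 + 0.125)^4 = $10,560.0000 / 1.601807 = $6,592.56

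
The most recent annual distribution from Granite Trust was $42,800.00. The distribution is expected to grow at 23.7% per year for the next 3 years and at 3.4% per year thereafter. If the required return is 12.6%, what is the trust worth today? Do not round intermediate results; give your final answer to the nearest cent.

D_1 = 52943.60000
D_2 = 65491.23320
D_3 = 81012.65547
Terminal value at year 3: TV = D_3×(1+g_2)/(r−g_2) = 83767.08575/0.092 = 910511.80168
P_0 = D_1/(1+r)^1 + D_2/(1+r)^2 + D_3/(1+r)^3 + TV/(1+r)^3
    = 47019.18295 + 51654.28891 + 56746.31916 + 637779.28275 = 793199.07376

$793199.07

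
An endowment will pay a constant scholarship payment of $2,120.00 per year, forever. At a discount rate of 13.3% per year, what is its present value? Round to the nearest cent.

$15939.85

Level perpetuity: PV = C / r = $2,120.00 / 0.133 = $15,939.85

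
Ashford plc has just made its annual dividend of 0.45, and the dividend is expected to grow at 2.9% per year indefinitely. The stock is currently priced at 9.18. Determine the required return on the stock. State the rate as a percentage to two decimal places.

7.94%

D₁ = 0.45 × 1.029 = 0.4631
P = D₁/(r − g) ⇒ r = D₁/P + g = 0.4631/9.18 + 0.029 = 0.050441 + 0.029 = 0.079441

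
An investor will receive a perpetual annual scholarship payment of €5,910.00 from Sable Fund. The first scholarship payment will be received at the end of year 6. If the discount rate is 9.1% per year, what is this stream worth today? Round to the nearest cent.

€42016.74

Value at end of year 5: C / r = €5,910.00 / 0.091 = €64,945.0549
Discount to today: PV = €64,945.0549 / (1 + 0.091)^5 = €64,945.0549 / 1.545695 = €42,016.74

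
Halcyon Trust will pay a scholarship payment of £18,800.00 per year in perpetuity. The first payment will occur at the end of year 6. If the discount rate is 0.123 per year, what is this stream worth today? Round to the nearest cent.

Value at end of year 5: C / r = £18,800.00 / 0.123 = £152,845.5285
Discount to today: PV = £152,845.5285 / (1 + 0.123)^5 = £152,845.5285 / 1.786071 = £85,576.39

£85576.39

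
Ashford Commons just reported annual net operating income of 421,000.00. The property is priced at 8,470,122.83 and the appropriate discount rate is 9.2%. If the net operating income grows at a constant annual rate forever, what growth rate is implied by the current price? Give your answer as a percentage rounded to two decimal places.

4.03%

P = D₀(1+g)/(r−g) ⇒ P(r−g) = D₀(1+g) ⇒ g(P+D₀) = P·r − D₀
g = (P·r − D₀)/(P + D₀) = (8,470,122.83×0.092 − 421,000.00) / (8,470,122.83 + 421,000.00) = 0.040293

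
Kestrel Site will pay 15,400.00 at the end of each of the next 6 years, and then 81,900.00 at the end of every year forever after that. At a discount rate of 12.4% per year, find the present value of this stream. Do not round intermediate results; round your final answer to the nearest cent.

390144.83

PV of 6-year annuity: 15,400.00 × [1 − (1+0.124)^−6] / 0.124 = 62604.82980
Perpetuity value at year 6: 81,900.00 / 0.124 = 660483.87097
PV of perpetuity: 660483.87097 / (1+0.124)^6 = 327540.00340
Total PV = 62604.82980 + 327540.00340 = 390144.83320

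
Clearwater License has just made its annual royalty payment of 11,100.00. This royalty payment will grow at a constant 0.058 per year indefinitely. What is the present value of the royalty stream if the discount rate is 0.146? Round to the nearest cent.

D₁ = D₀ × (1 + g) = 11,100.00 × 1.058 = 11,743.8000
Growing perpetuity: P = D₁ / (r − g) = 11,743.8000 / (0.146 − 0.058) = 133,452.27

133452.27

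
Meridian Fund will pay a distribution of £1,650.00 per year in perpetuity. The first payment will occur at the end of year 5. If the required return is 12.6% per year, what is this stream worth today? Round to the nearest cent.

Value at end of year 4: C / r = £1,650.00 / 0.126 = £13,095.2381
Discount to today: PV = £13,095.2381 / (1 + 0.126)^4 = £13,095.2381 / 1.607510 = £8,146.29

£8146.29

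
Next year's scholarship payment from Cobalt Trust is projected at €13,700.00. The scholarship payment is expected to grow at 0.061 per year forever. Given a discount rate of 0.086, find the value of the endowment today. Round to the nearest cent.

€548000.00

Growing perpetuity: P = D₁ / (r − g) = €13,700.0000 / (0.086 − 0.061) = €548,000.00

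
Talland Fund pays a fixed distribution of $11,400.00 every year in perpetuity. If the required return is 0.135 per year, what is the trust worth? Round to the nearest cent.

Level perpetuity: PV = C / r = $11,400.00 / 0.135 = $84,444.44

$84444.44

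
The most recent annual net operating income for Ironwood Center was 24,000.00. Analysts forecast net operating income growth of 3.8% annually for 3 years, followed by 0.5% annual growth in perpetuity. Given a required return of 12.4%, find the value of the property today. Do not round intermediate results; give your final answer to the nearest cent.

221166.75

D_1 = 24912.00000
D_2 = 25858.65600
D_3 = 26841.28493
Terminal value at year 3: TV = D_3×(1+g_2)/(r−g_2) = 26975.49135/0.119 = 226684.80128
P_0 = D_1/(1+r)^1 + D_2/(1+r)^2 + D_3/(1+r)^3 + TV/(1+r)^3
    = 22163.70107 + 20467.90188 + 18901.85244 + 159633.29165 = 221166.74703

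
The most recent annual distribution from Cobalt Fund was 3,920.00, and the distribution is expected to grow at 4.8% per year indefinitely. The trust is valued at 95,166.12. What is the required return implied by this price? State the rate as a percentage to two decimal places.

9.12%

D₁ = 3,920.00 × 1.048 = 4,108.1600
P = D₁/(r − g) ⇒ r = D₁/P + g = 4,108.1600/95,166.12 + 0.048 = 0.043168 + 0.048 = 0.091168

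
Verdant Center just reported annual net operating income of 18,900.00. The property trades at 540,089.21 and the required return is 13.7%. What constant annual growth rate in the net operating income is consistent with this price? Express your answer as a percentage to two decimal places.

P = D₀(1+g)/(r−g) ⇒ P(r−g) = D₀(1+g) ⇒ g(P+D₀) = P·r − D₀
g = (P·r − D₀)/(P + D₀) = (540,089.21×0.137 − 18,900.00) / (540,089.21 + 18,900.00) = 0.098557

9.86%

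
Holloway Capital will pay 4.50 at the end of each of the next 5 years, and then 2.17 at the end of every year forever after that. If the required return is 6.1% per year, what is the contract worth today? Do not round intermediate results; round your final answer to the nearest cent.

PV of 5-year annuity: 4.50 × [1 − (1+0.061)^−5] / 0.061 = 18.90418
Perpetuity value at year 5: 2.17 / 0.061 = 35.57377
PV of perpetuity: 35.57377 / (1+0.061)^5 = 26.45775
Total PV = 18.90418 + 26.45775 = 45.36194

45.36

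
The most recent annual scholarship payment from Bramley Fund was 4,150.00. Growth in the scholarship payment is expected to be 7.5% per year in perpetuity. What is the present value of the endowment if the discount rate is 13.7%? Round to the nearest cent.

D₁ = D₀ × (1 + g) = 4,150.00 × 1.075 = 4,461.2500
Growing perpetuity: P = D₁ / (r − g) = 4,461.2500 / (0.137 − 0.075) = 71,955.65

71955.65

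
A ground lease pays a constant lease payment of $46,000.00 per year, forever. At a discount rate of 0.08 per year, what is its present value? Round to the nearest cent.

Level perpetuity: PV = C / r = $46,000.00 / 0.08 = $575,000.00

$575000.00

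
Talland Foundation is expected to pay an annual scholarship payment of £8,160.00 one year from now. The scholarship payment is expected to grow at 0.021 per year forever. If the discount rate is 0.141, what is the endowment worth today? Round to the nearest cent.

£68000.00

Growing perpetuity: P = D₁ / (r − g) = £8,160.0000 / (0.141 − 0.021) = £68,000.00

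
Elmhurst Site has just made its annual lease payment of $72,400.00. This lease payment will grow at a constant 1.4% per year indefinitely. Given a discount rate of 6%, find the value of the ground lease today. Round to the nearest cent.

D₁ = D₀ × (1 + g) = $72,400.00 × 1.014 = $73,413.6000
Growing perpetuity: P = D₁ / (r − g) = $73,413.6000 / (0.06 − 0.014) = $1,595,947.83

$1595947.83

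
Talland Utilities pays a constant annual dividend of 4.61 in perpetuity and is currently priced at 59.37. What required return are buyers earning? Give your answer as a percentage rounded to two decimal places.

P = C/r ⇒ r = C/P = 4.61/59.37 = 0.077649

7.76%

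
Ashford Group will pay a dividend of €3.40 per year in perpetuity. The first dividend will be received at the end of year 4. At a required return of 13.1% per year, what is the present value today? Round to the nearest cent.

€17.94

Value at end of year 3: C / r = €3.40 / 0.131 = €25.9542
Discount to today: PV = €25.9542 / (1 + 0.131)^3 = €25.9542 / 1.446731 = €17.94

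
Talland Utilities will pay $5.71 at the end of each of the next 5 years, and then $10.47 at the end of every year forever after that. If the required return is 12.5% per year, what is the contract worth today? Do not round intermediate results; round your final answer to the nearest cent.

$66.81

PV of 5-year annuity: $5.71 × [1 − (1+0.125)^−5] / 0.125 = 20.33085
Perpetuity value at year 5: $10.47 / 0.125 = 83.76000
PV of perpetuity: 83.76000 / (1+0.125)^5 = 46.48085
Total PV = 20.33085 + 46.48085 = 66.81169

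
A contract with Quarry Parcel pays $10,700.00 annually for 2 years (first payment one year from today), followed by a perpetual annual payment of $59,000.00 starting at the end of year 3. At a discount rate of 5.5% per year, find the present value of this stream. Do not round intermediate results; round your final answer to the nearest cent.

$983550.03

PV of 2-year annuity: $10,700.00 × [1 − (1+0.055)^−2] / 0.055 = 19755.62094
Perpetuity value at year 2: $59,000.00 / 0.055 = 1072727.27273
PV of perpetuity: 1072727.27273 / (1+0.055)^2 = 963794.40958
Total PV = 19755.62094 + 963794.40958 = 983550.03053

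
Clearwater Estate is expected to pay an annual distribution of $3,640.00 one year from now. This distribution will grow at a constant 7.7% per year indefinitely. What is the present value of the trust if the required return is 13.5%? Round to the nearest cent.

Growing perpetuity: P = D₁ / (r − g) = $3,640.0000 / (0.135 − 0.077) = $62,758.62

$62758.62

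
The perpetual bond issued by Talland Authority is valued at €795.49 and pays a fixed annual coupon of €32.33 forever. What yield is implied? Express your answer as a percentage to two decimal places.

P = C/r ⇒ r = C/P = €32.33/€795.49 = 0.040642

4.06%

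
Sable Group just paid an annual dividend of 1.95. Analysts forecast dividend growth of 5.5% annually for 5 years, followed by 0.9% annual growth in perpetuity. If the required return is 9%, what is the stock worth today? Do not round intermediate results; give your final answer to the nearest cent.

D_1 = 2.05725
D_2 = 2.17040
D_3 = 2.28977
D_4 = 2.41571
D_5 = 2.54857
Terminal value at year 5: TV = D_5×(1+g_2)/(r−g_2) = 2.57151/0.081 = 31.74703
P_0 = D_1/(1+r)^1 + D_2/(1+r)^2 + D_3/(1+r)^3 + D_4/(1+r)^4 + D_5/(1+r)^5 + TV/(1+r)^5
    = 1.88739 + 1.82678 + 1.76812 + 1.71135 + 1.65640 + 20.63339 = 29.48342

29.48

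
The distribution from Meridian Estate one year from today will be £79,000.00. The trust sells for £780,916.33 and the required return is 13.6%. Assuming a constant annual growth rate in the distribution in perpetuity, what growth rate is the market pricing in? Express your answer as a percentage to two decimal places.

P = D₁/(r−g) ⇒ g = r − D₁/P = 0.136 − £79,000.00/£780,916.33 = 0.034837

3.48%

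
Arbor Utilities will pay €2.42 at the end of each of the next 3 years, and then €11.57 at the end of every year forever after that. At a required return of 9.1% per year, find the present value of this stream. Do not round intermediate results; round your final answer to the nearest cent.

€104.02

PV of 3-year annuity: €2.42 × [1 − (1+0.091)^−3] / 0.091 = 6.11483
Perpetuity value at year 3: €11.57 / 0.091 = 127.14286
PV of perpetuity: 127.14286 / (1+0.091)^3 = 97.90790
Total PV = 6.11483 + 97.90790 = 104.02273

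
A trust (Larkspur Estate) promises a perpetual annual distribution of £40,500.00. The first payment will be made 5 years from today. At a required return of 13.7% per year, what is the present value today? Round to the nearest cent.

Value at end of year 4: C / r = £40,500.00 / 0.137 = £295,620.4380
Discount to today: PV = £295,620.4380 / (1 + 0.137)^4 = £295,620.4380 / 1.671252 = £176,885.65

£176885.65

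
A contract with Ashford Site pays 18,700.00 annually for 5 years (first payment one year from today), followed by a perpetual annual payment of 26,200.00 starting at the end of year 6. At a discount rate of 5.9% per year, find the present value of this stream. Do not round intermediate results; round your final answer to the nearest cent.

PV of 5-year annuity: 18,700.00 × [1 − (1+0.059)^−5] / 0.059 = 78985.95588
Perpetuity value at year 5: 26,200.00 / 0.059 = 444067.79661
PV of perpetuity: 444067.79661 / (1+0.059)^5 = 333402.98142
Total PV = 78985.95588 + 333402.98142 = 412388.93730

412388.94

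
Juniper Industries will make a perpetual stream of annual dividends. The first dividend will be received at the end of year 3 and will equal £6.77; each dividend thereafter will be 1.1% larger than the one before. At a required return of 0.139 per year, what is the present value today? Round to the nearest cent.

£40.77

Value at end of year 2: C₁ / (r − g) = £6.77 / (0.139 − 0.011) = £52.8906
Discount to today: PV = £52.8906 / (1 + 0.139)^2 = £52.8906 / 1.297321 = £40.77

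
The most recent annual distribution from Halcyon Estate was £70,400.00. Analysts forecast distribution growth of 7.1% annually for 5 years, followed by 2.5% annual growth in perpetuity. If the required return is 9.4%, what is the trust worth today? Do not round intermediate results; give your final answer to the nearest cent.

£1270801.89

D_1 = 75398.40000
D_2 = 80751.68640
D_3 = 86485.05613
D_4 = 92625.49512
D_5 = 99201.90527
Terminal value at year 5: TV = D_5×(1+g_2)/(r−g_2) = 101681.95291/0.069 = 1473651.49138
P_0 = D_1/(1+r)^1 + D_2/(1+r)^2 + D_3/(1+r)^3 + D_4/(1+r)^4 + D_5/(1+r)^5 + TV/(1+r)^5
    = 68919.92687 + 67470.97046 + 66052.47656 + 64663.80475 + 63304.32805 + 940390.38051 = 1270801.88722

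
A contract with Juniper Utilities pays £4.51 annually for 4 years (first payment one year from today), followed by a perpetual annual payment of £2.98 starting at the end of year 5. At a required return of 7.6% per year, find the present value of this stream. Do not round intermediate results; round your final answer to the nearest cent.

£44.32

PV of 4-year annuity: £4.51 × [1 − (1+0.076)^−4] / 0.076 = 15.07166
Perpetuity value at year 4: £2.98 / 0.076 = 39.21053
PV of perpetuity: 39.21053 / (1+0.076)^4 = 29.25187
Total PV = 15.07166 + 29.25187 = 44.32353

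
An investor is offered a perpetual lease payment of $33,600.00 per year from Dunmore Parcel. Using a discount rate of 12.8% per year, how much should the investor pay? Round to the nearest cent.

$262500.00

Level perpetuity: PV = C / r = $33,600.00 / 0.128 = $262,500.00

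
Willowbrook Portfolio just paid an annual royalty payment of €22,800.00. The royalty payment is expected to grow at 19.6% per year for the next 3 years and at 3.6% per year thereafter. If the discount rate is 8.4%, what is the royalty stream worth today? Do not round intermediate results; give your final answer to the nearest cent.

D_1 = 27268.80000
D_2 = 32613.48480
D_3 = 39005.72782
Terminal value at year 3: TV = D_3×(1+g_2)/(r−g_2) = 40409.93402/0.048 = 841873.62547
P_0 = D_1/(1+r)^1 + D_2/(1+r)^2 + D_3/(1+r)^3 + TV/(1+r)^3
    = 25155.71956 + 27754.83449 + 30622.49267 + 660935.46678 = 744468.51350

€744468.51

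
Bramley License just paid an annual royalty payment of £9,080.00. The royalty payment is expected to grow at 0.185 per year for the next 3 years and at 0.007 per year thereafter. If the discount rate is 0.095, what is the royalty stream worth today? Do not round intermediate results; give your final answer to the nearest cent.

£163655.95

D_1 = 10759.80000
D_2 = 12750.36300
D_3 = 15109.18016
Terminal value at year 3: TV = D_3×(1+g_2)/(r−g_2) = 15214.94442/0.088 = 172897.09564
P_0 = D_1/(1+r)^1 + D_2/(1+r)^2 + D_3/(1+r)^3 + TV/(1+r)^3
    = 9826.30137 + 10633.94258 + 11507.96526 + 131687.73878 = 163655.94799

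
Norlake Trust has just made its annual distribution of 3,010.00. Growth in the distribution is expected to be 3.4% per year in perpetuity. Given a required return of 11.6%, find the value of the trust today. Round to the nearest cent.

37955.37

D₁ = D₀ × (1 + g) = 3,010.00 × 1.034 = 3,112.3400
Growing perpetuity: P = D₁ / (r − g) = 3,112.3400 / (0.116 − 0.034) = 37,955.37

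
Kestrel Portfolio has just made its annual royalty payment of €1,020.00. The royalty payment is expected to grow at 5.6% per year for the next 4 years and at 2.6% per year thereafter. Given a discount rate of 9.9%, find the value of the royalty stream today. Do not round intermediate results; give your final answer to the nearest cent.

D_1 = 1077.12000
D_2 = 1137.43872
D_3 = 1201.13529
D_4 = 1268.39886
Terminal value at year 4: TV = D_4×(1+g_2)/(r−g_2) = 1301.37723/0.073 = 17827.08541
P_0 = D_1/(1+r)^1 + D_2/(1+r)^2 + D_3/(1+r)^3 + D_4/(1+r)^4 + TV/(1+r)^4
    = 980.09099 + 941.74348 + 904.89638 + 869.49097 + 12220.51689 = 15916.73871

€15916.74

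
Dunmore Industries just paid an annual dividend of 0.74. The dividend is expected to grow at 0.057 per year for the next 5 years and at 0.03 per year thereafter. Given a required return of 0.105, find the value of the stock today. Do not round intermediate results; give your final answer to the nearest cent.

11.38

D_1 = 0.78218
D_2 = 0.82676
D_3 = 0.87389
D_4 = 0.92370
D_5 = 0.97635
Terminal value at year 5: TV = D_5×(1+g_2)/(r−g_2) = 1.00564/0.075 = 13.40857
P_0 = D_1/(1+r)^1 + D_2/(1+r)^2 + D_3/(1+r)^3 + D_4/(1+r)^4 + D_5/(1+r)^5 + TV/(1+r)^5
    = 0.70786 + 0.67711 + 0.64769 + 0.61956 + 0.59265 + 8.13900 = 11.38386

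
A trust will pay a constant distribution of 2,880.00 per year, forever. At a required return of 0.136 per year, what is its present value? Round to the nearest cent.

21176.47

Level perpetuity: PV = C / r = 2,880.00 / 0.136 = 21,176.47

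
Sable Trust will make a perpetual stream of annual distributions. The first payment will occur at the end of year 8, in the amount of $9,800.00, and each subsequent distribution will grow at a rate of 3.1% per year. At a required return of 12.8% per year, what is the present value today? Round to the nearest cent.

$43480.11

Value at end of year 7: C₁ / (r − g) = $9,800.00 / (0.128 − 0.031) = $101,030.9278
Discount to today: PV = $101,030.9278 / (1 + 0.128)^7 = $101,030.9278 / 2.323612 = $43,480.11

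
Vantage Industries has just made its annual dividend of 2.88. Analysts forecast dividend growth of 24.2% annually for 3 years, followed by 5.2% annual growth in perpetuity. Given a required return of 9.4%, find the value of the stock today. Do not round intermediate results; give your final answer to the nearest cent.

116.75

D_1 = 3.57696
D_2 = 4.44258
D_3 = 5.51769
Terminal value at year 3: TV = D_3×(1+g_2)/(r−g_2) = 5.80461/0.042 = 138.20499
P_0 = D_1/(1+r)^1 + D_2/(1+r)^2 + D_3/(1+r)^3 + TV/(1+r)^3
    = 3.26962 + 3.71194 + 4.21410 + 105.55329 = 116.74895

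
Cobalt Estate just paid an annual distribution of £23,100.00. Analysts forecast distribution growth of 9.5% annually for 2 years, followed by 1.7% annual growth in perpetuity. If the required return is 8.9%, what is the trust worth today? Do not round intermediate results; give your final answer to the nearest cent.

£376475.38

D_1 = 25294.50000
D_2 = 27697.47750
Terminal value at year 2: TV = D_2×(1+g_2)/(r−g_2) = 28168.33462/0.072 = 391226.86969
P_0 = D_1/(1+r)^1 + D_2/(1+r)^2 + TV/(1+r)^2
    = 23227.27273 + 23355.24668 + 329892.85938 = 376475.37879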